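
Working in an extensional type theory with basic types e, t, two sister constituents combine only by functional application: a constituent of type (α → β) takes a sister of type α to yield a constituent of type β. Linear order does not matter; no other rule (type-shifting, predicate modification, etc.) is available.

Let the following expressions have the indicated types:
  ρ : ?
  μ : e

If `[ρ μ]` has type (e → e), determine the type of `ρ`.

At [ρ μ] (required: (e → e)): μ is e, which is not a function with range (e → e); hence ρ is the functor — type (e → (e → e)).

(e → (e → e))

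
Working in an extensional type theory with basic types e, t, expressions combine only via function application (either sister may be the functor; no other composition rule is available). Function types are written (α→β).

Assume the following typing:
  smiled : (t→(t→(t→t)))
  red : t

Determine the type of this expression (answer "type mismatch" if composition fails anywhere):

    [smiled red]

At [smiled red], smiled : (t→(t→(t→t))) takes red : t, giving (t→(t→t)).

(t→(t→t))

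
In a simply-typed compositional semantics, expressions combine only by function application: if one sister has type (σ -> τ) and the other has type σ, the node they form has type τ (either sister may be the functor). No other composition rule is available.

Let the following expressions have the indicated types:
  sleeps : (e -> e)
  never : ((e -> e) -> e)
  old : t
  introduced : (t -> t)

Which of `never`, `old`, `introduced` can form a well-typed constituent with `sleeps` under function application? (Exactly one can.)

never

never — combines: never : ((e -> e) -> e) takes sleeps : (e -> e) as argument, giving e.
old : t — does not combine with sleeps.
introduced : (t -> t) — does not combine with sleeps.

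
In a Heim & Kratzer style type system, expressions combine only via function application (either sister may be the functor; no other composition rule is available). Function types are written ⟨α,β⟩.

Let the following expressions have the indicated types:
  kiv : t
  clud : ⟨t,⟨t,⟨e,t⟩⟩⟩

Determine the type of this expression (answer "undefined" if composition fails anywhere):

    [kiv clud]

⟨t,⟨e,t⟩⟩

[kiv clud]: clud is ⟨t,⟨t,⟨e,t⟩⟩⟩, kiv is t; result ⟨t,⟨e,t⟩⟩.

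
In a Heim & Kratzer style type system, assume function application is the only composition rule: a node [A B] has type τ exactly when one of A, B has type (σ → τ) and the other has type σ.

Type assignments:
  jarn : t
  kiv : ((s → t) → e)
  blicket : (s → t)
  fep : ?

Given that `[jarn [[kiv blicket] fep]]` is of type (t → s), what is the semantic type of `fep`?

(e → (t → (t → s)))

[jarn [[kiv blicket] fep]] is required to be (t → s). jarn : t cannot yield (t → s) as functor, so [[kiv blicket] fep] : (t → (t → s)).
[[kiv blicket] fep] is required to be (t → (t → s)). [kiv blicket] : e cannot yield (t → (t → s)) as functor, so fep : (e → (t → (t → s))).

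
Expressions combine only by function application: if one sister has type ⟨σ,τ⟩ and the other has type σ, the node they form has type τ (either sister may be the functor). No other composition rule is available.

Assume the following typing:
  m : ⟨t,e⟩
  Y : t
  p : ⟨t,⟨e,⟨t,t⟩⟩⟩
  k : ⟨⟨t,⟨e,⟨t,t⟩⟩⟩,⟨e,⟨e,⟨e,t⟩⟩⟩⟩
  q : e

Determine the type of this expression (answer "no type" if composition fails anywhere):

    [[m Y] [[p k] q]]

At [m Y], m : ⟨t,e⟩ takes Y : t, giving e.
At [p k], k : ⟨⟨t,⟨e,⟨t,t⟩⟩⟩,⟨e,⟨e,⟨e,t⟩⟩⟩⟩ takes p : ⟨t,⟨e,⟨t,t⟩⟩⟩, giving ⟨e,⟨e,⟨e,t⟩⟩⟩.
At [[p k] q], [p k] : ⟨e,⟨e,⟨e,t⟩⟩⟩ takes q : e, giving ⟨e,⟨e,t⟩⟩.
At [[m Y] [[p k] q]], [[p k] q] : ⟨e,⟨e,t⟩⟩ takes [m Y] : e, giving ⟨e,t⟩.

⟨e,t⟩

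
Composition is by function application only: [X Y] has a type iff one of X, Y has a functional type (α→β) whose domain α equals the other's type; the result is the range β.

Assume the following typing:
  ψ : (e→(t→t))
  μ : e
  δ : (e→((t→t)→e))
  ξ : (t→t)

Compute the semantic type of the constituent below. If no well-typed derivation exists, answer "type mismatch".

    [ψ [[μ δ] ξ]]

(t→t)

[μ δ] — δ of type (e→((t→t)→e)) combines with μ of type e: type ((t→t)→e).
[[μ δ] ξ] — [μ δ] of type ((t→t)→e) combines with ξ of type (t→t): type e.
[ψ [[μ δ] ξ]] — ψ of type (e→(t→t)) combines with [[μ δ] ξ] of type e: type (t→t).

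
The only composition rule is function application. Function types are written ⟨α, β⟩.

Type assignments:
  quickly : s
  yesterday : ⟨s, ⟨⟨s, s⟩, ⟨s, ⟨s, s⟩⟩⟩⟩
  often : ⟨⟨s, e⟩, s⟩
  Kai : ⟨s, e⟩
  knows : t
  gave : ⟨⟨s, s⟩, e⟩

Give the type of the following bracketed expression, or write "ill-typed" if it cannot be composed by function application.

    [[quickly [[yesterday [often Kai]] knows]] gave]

[often Kai]: ⟨⟨s, e⟩, s⟩ applied to ⟨s, e⟩ yields s.
[yesterday [often Kai]]: ⟨s, ⟨⟨s, s⟩, ⟨s, ⟨s, s⟩⟩⟩⟩ applied to s yields ⟨⟨s, s⟩, ⟨s, ⟨s, s⟩⟩⟩.
[[yesterday [often Kai]] knows]: ⟨⟨s, s⟩, ⟨s, ⟨s, s⟩⟩⟩ and t cannot combine by function application — type clash.

ill-typed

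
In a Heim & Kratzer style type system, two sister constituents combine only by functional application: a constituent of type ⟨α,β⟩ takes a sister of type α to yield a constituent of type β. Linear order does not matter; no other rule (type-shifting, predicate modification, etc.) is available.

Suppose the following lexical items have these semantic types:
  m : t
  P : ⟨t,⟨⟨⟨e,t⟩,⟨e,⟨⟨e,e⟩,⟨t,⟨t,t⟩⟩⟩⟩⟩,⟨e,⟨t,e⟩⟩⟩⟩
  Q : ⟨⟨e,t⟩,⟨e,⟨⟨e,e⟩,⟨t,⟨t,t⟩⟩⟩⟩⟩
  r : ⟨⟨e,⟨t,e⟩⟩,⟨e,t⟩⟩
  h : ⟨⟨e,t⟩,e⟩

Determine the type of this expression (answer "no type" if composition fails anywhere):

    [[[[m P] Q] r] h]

e

[m P]: ⟨t,⟨⟨⟨e,t⟩,⟨e,⟨⟨e,e⟩,⟨t,⟨t,t⟩⟩⟩⟩⟩,⟨e,⟨t,e⟩⟩⟩⟩ applied to t yields ⟨⟨⟨e,t⟩,⟨e,⟨⟨e,e⟩,⟨t,⟨t,t⟩⟩⟩⟩⟩,⟨e,⟨t,e⟩⟩⟩.
[[m P] Q]: ⟨⟨⟨e,t⟩,⟨e,⟨⟨e,e⟩,⟨t,⟨t,t⟩⟩⟩⟩⟩,⟨e,⟨t,e⟩⟩⟩ applied to ⟨⟨e,t⟩,⟨e,⟨⟨e,e⟩,⟨t,⟨t,t⟩⟩⟩⟩⟩ yields ⟨e,⟨t,e⟩⟩.
[[[m P] Q] r]: ⟨⟨e,⟨t,e⟩⟩,⟨e,t⟩⟩ applied to ⟨e,⟨t,e⟩⟩ yields ⟨e,t⟩.
[[[[m P] Q] r] h]: ⟨⟨e,t⟩,e⟩ applied to ⟨e,t⟩ yields e.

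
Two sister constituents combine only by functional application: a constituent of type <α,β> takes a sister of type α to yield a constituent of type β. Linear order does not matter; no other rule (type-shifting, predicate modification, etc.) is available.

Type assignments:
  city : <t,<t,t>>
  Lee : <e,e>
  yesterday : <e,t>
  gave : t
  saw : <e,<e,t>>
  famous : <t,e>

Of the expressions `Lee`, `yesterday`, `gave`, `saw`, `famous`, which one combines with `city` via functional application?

Lee : <e,e> — does not combine with city.
yesterday : <e,t> — does not combine with city.
gave — combines: city : <t,<t,t>> takes gave : t as argument, giving <t,t>.
saw : <e,<e,t>> — does not combine with city.
famous : <t,e> — does not combine with city.

gave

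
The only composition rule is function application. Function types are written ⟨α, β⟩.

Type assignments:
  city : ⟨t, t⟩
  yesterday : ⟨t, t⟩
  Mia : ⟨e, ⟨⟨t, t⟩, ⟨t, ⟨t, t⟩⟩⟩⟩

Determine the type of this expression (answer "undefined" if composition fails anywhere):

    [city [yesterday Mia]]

undefined

[yesterday Mia]: ⟨t, t⟩ and ⟨e, ⟨⟨t, t⟩, ⟨t, ⟨t, t⟩⟩⟩⟩ cannot combine by function application — type clash.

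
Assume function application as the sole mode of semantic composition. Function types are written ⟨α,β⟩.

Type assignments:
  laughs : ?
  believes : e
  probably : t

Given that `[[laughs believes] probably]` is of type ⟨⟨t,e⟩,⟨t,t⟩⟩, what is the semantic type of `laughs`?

[[laughs believes] probably] must have type ⟨⟨t,e⟩,⟨t,t⟩⟩. The sister probably has type t; that is not a function onto ⟨⟨t,e⟩,⟨t,t⟩⟩, so [laughs believes] must be the functor, of type ⟨t,⟨⟨t,e⟩,⟨t,t⟩⟩⟩.
[laughs believes] must have type ⟨t,⟨⟨t,e⟩,⟨t,t⟩⟩⟩. The sister believes has type e; that is not a function onto ⟨t,⟨⟨t,e⟩,⟨t,t⟩⟩⟩, so laughs must be the functor, of type ⟨e,⟨t,⟨⟨t,e⟩,⟨t,t⟩⟩⟩⟩.

⟨e,⟨t,⟨⟨t,e⟩,⟨t,t⟩⟩⟩⟩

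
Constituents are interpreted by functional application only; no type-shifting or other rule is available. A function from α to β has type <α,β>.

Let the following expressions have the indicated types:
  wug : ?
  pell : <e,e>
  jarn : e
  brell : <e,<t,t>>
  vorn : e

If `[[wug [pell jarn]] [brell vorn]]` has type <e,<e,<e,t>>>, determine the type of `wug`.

<e,<<t,t>,<e,<e,<e,t>>>>>

[[wug [pell jarn]] [brell vorn]] is required to be <e,<e,<e,t>>>. [brell vorn] : <t,t> cannot yield <e,<e,<e,t>>> as functor, so [wug [pell jarn]] : <<t,t>,<e,<e,<e,t>>>>.
[wug [pell jarn]] is required to be <<t,t>,<e,<e,<e,t>>>>. [pell jarn] : e cannot yield <<t,t>,<e,<e,<e,t>>>> as functor, so wug : <e,<<t,t>,<e,<e,<e,t>>>>>.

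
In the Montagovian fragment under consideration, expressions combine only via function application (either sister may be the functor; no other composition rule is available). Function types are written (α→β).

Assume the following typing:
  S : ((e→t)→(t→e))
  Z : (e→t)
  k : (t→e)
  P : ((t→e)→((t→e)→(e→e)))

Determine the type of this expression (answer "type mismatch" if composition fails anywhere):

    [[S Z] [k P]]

(e→e)

[S Z]: ((e→t)→(t→e)) applied to (e→t) yields (t→e).
[k P]: ((t→e)→((t→e)→(e→e))) applied to (t→e) yields ((t→e)→(e→e)).
[[S Z] [k P]]: ((t→e)→(e→e)) applied to (t→e) yields (e→e).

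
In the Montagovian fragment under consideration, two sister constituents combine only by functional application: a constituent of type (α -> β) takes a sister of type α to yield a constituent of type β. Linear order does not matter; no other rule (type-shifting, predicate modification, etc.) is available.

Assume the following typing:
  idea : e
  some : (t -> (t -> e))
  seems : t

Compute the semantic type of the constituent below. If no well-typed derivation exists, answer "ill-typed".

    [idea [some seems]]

[some seems] — some of type (t -> (t -> e)) combines with seems of type t: type (t -> e).
At [idea [some seems]]: neither e nor (t -> e) can take the other as argument; the node is ill-typed.

ill-typed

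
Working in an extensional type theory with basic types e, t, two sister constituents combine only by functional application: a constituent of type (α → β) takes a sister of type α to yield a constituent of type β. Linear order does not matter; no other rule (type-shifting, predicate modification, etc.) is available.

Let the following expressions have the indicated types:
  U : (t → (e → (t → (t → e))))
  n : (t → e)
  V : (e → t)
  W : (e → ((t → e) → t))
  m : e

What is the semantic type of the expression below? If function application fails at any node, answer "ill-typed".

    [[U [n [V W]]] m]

ill-typed

[V W]: (e → t) and (e → ((t → e) → t)) cannot combine by function application — type clash.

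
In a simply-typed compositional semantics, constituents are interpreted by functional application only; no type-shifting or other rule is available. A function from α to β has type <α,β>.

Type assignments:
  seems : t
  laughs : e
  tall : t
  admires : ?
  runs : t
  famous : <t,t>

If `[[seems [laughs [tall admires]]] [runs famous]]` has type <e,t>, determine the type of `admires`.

<t,<e,<t,<t,<e,t>>>>>

For [[seems [laughs [tall admires]]] [runs famous]] to have type <e,t> with [runs famous] of type t, [seems [laughs [tall admires]]] must be the function: [seems [laughs [tall admires]]] : <t,<e,t>>.
For [seems [laughs [tall admires]]] to have type <t,<e,t>> with seems of type t, [laughs [tall admires]] must be the function: [laughs [tall admires]] : <t,<t,<e,t>>>.
For [laughs [tall admires]] to have type <t,<t,<e,t>>> with laughs of type e, [tall admires] must be the function: [tall admires] : <e,<t,<t,<e,t>>>>.
For [tall admires] to have type <e,<t,<t,<e,t>>>> with tall of type t, admires must be the function: admires : <t,<e,<t,<t,<e,t>>>>>.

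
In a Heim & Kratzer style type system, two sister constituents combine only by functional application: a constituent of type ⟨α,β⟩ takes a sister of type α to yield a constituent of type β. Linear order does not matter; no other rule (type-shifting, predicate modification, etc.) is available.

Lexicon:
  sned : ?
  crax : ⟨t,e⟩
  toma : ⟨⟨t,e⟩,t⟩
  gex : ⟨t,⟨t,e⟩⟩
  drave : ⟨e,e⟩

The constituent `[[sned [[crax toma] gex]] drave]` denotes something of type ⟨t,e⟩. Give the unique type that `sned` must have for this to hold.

⟨⟨t,e⟩,⟨⟨e,e⟩,⟨t,e⟩⟩⟩

For [[sned [[crax toma] gex]] drave] to have type ⟨t,e⟩ with drave of type ⟨e,e⟩, [sned [[crax toma] gex]] must be the function: [sned [[crax toma] gex]] : ⟨⟨e,e⟩,⟨t,e⟩⟩.
For [sned [[crax toma] gex]] to have type ⟨⟨e,e⟩,⟨t,e⟩⟩ with [[crax toma] gex] of type ⟨t,e⟩, sned must be the function: sned : ⟨⟨t,e⟩,⟨⟨e,e⟩,⟨t,e⟩⟩⟩.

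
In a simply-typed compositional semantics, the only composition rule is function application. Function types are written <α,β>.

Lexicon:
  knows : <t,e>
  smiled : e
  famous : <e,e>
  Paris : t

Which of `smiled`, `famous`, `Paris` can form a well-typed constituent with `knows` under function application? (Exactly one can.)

Paris

smiled : e — knows needs t; smiled needs nothing (atomic); neither fits.
famous : <e,e> — knows needs t; famous needs e; neither fits.
Paris — combines: knows : <t,e> takes Paris : t as argument, giving e.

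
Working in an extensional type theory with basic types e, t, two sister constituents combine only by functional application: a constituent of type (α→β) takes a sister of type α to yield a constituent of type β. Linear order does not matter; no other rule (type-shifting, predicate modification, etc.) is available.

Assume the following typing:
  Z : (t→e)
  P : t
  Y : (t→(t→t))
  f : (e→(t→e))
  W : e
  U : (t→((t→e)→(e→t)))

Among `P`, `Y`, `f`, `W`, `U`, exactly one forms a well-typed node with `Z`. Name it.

P — combines: Z : (t→e) takes P : t as argument, giving e.
Y : (t→(t→t)) — Z needs t; Y needs t; neither fits.
f : (e→(t→e)) — Z needs t; f needs e; neither fits.
W : e — Z needs t; W needs nothing (atomic); neither fits.
U : (t→((t→e)→(e→t))) — Z needs t; U needs t; neither fits.

P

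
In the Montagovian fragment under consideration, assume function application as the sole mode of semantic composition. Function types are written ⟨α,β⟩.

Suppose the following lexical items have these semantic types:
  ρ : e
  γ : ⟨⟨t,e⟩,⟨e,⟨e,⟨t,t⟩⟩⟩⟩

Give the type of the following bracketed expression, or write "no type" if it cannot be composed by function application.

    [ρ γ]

no type

At [ρ γ]: neither e nor ⟨⟨t,e⟩,⟨e,⟨e,⟨t,t⟩⟩⟩⟩ can take the other as argument; the node is ill-typed.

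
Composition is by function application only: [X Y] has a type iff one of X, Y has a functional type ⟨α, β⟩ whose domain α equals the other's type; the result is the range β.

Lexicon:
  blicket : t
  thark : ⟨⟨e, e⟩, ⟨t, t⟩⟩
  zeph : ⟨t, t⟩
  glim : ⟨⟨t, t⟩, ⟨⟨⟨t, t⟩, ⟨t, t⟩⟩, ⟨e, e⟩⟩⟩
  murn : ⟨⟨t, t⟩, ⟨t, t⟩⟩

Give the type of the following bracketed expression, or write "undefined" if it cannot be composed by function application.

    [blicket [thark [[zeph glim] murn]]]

[zeph glim] — glim of type ⟨⟨t, t⟩, ⟨⟨⟨t, t⟩, ⟨t, t⟩⟩, ⟨e, e⟩⟩⟩ combines with zeph of type ⟨t, t⟩: type ⟨⟨⟨t, t⟩, ⟨t, t⟩⟩, ⟨e, e⟩⟩.
[[zeph glim] murn] — [zeph glim] of type ⟨⟨⟨t, t⟩, ⟨t, t⟩⟩, ⟨e, e⟩⟩ combines with murn of type ⟨⟨t, t⟩, ⟨t, t⟩⟩: type ⟨e, e⟩.
[thark [[zeph glim] murn]] — thark of type ⟨⟨e, e⟩, ⟨t, t⟩⟩ combines with [[zeph glim] murn] of type ⟨e, e⟩: type ⟨t, t⟩.
[blicket [thark [[zeph glim] murn]]] — [thark [[zeph glim] murn]] of type ⟨t, t⟩ combines with blicket of type t: type t.

t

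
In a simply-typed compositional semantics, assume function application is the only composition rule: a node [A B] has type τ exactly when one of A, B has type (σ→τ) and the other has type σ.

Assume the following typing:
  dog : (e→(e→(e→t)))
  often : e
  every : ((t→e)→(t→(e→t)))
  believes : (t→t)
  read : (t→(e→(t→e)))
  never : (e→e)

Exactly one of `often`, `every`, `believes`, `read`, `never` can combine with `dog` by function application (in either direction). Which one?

often — combines: dog : (e→(e→(e→t))) takes often : e as argument, giving (e→(e→t)).
every : ((t→e)→(t→(e→t))) — no; dog wants e, and every wants (t→e).
believes : (t→t) — no; dog wants e, and believes wants t.
read : (t→(e→(t→e))) — no; dog wants e, and read wants t.
never : (e→e) — no; dog wants e, and never wants e.

often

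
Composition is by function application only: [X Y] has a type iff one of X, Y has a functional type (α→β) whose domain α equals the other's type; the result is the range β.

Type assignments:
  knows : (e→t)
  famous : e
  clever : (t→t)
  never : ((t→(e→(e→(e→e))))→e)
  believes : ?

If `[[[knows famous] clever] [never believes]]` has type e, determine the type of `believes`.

(((t→(e→(e→(e→e))))→e)→(t→e))

For [[[knows famous] clever] [never believes]] to have type e with [[knows famous] clever] of type t, [never believes] must be the function: [never believes] : (t→e).
For [never believes] to have type (t→e) with never of type ((t→(e→(e→(e→e))))→e), believes must be the function: believes : (((t→(e→(e→(e→e))))→e)→(t→e)).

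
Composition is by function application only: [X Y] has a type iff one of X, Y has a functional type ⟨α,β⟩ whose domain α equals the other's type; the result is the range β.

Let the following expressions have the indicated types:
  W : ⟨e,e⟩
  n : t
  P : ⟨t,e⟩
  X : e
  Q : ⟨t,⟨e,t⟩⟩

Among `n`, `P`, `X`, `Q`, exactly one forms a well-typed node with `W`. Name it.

X

n : t — does not combine with W.
P : ⟨t,e⟩ — does not combine with W.
X — combines: W : ⟨e,e⟩ takes X : e as argument, giving e.
Q : ⟨t,⟨e,t⟩⟩ — does not combine with W.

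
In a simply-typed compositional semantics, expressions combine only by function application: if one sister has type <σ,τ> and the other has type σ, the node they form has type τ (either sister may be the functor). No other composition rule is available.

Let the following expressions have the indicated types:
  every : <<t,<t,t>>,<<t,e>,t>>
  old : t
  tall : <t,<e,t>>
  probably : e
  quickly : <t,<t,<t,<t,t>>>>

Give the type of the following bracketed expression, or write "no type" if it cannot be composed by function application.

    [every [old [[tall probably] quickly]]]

At [tall probably]: neither <t,<e,t>> nor e can take the other as argument; the node is ill-typed.

no type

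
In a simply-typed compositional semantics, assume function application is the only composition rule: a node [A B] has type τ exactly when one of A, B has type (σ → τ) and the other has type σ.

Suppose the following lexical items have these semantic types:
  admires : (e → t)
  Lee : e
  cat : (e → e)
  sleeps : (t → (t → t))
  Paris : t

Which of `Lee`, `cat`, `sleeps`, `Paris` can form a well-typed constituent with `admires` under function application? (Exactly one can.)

Lee

Lee — combines: admires : (e → t) takes Lee : e as argument, giving t.
cat : (e → e) — does not combine with admires.
sleeps : (t → (t → t)) — does not combine with admires.
Paris : t — does not combine with admires.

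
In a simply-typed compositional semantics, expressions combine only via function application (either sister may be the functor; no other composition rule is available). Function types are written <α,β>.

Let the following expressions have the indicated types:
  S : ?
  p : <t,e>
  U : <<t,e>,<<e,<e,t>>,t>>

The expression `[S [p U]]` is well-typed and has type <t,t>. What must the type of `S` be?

[S [p U]] must have type <t,t>. The sister [p U] has type <<e,<e,t>>,t>; that is not a function onto <t,t>, so S must be the functor, of type <<<e,<e,t>>,t>,<t,t>>.

<<<e,<e,t>>,t>,<t,t>>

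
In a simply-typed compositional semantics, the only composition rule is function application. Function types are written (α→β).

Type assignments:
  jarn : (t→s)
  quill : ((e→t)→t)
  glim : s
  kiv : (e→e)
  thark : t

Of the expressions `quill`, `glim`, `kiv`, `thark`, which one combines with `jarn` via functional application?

thark

quill : ((e→t)→t) — no; jarn wants t, and quill wants (e→t).
glim : s — no; jarn wants t, and glim wants nothing (atomic).
kiv : (e→e) — no; jarn wants t, and kiv wants e.
thark — combines: jarn : (t→s) takes thark : t as argument, giving s.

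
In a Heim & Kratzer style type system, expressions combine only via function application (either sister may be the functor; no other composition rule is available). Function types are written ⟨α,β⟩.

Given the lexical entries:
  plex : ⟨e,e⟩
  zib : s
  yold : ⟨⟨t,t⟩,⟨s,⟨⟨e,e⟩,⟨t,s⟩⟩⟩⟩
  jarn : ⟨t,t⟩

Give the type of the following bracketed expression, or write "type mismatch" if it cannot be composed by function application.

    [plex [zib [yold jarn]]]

[yold jarn]: ⟨⟨t,t⟩,⟨s,⟨⟨e,e⟩,⟨t,s⟩⟩⟩⟩ applied to ⟨t,t⟩ yields ⟨s,⟨⟨e,e⟩,⟨t,s⟩⟩⟩.
[zib [yold jarn]]: ⟨s,⟨⟨e,e⟩,⟨t,s⟩⟩⟩ applied to s yields ⟨⟨e,e⟩,⟨t,s⟩⟩.
[plex [zib [yold jarn]]]: ⟨⟨e,e⟩,⟨t,s⟩⟩ applied to ⟨e,e⟩ yields ⟨t,s⟩.

⟨t,s⟩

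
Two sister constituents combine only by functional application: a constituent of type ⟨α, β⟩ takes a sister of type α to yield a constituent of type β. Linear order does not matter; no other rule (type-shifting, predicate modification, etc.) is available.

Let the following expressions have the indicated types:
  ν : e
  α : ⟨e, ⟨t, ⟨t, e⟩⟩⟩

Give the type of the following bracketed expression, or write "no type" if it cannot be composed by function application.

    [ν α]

[ν α] — α of type ⟨e, ⟨t, ⟨t, e⟩⟩⟩ combines with ν of type e: type ⟨t, ⟨t, e⟩⟩.

⟨t, ⟨t, e⟩⟩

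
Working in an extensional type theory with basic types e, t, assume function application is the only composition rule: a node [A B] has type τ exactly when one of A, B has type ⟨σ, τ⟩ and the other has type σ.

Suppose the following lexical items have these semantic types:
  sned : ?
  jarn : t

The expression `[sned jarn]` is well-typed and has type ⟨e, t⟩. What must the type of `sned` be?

⟨t, ⟨e, t⟩⟩

[sned jarn] must have type ⟨e, t⟩. The sister jarn has type t; that is not a function onto ⟨e, t⟩, so sned must be the functor, of type ⟨t, ⟨e, t⟩⟩.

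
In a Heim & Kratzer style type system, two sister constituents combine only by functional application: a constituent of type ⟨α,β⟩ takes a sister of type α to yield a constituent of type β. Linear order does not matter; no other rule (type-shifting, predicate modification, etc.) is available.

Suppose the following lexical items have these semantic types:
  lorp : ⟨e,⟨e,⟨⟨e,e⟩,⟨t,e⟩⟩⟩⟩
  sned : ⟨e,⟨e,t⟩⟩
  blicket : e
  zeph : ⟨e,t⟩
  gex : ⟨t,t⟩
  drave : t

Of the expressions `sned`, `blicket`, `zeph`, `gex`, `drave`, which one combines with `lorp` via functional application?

blicket

sned : ⟨e,⟨e,t⟩⟩ — neither side's domain matches the other.
blicket — combines: lorp : ⟨e,⟨e,⟨⟨e,e⟩,⟨t,e⟩⟩⟩⟩ takes blicket : e as argument, giving ⟨e,⟨⟨e,e⟩,⟨t,e⟩⟩⟩.
zeph : ⟨e,t⟩ — neither side's domain matches the other.
gex : ⟨t,t⟩ — neither side's domain matches the other.
drave : t — neither side's domain matches the other.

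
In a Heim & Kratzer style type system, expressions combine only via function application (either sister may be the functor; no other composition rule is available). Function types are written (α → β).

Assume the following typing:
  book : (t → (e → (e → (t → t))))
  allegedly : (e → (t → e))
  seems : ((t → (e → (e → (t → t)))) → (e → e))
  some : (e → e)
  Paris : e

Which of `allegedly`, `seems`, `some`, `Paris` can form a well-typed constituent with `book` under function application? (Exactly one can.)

seems

allegedly : (e → (t → e)) — neither side's domain matches the other.
seems — combines: seems : ((t → (e → (e → (t → t)))) → (e → e)) takes book : (t → (e → (e → (t → t)))) as argument, giving (e → e).
some : (e → e) — neither side's domain matches the other.
Paris : e — neither side's domain matches the other.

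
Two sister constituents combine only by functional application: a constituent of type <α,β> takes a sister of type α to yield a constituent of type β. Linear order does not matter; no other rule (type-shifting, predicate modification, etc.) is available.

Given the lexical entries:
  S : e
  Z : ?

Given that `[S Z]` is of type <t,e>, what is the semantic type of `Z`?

For [S Z] to have type <t,e> with S of type e, Z must be the function: Z : <e,<t,e>>.

<e,<t,e>>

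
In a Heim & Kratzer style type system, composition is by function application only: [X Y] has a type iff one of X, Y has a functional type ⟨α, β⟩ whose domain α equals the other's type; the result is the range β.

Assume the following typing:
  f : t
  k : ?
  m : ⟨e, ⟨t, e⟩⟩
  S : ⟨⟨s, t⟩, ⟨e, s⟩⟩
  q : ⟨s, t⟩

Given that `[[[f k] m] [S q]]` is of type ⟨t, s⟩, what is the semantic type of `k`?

⟨t, ⟨⟨e, ⟨t, e⟩⟩, ⟨⟨e, s⟩, ⟨t, s⟩⟩⟩⟩

[[[f k] m] [S q]] must have type ⟨t, s⟩. The sister [S q] has type ⟨e, s⟩; that is not a function onto ⟨t, s⟩, so [[f k] m] must be the functor, of type ⟨⟨e, s⟩, ⟨t, s⟩⟩.
[[f k] m] must have type ⟨⟨e, s⟩, ⟨t, s⟩⟩. The sister m has type ⟨e, ⟨t, e⟩⟩; that is not a function onto ⟨⟨e, s⟩, ⟨t, s⟩⟩, so [f k] must be the functor, of type ⟨⟨e, ⟨t, e⟩⟩, ⟨⟨e, s⟩, ⟨t, s⟩⟩⟩.
[f k] must have type ⟨⟨e, ⟨t, e⟩⟩, ⟨⟨e, s⟩, ⟨t, s⟩⟩⟩. The sister f has type t; that is not a function onto ⟨⟨e, ⟨t, e⟩⟩, ⟨⟨e, s⟩, ⟨t, s⟩⟩⟩, so k must be the functor, of type ⟨t, ⟨⟨e, ⟨t, e⟩⟩, ⟨⟨e, s⟩, ⟨t, s⟩⟩⟩⟩.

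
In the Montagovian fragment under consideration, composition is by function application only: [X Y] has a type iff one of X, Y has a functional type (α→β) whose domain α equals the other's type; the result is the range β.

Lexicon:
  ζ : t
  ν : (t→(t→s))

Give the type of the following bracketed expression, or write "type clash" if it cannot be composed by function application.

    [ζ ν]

At [ζ ν], ν : (t→(t→s)) takes ζ : t, giving (t→s).

(t→s)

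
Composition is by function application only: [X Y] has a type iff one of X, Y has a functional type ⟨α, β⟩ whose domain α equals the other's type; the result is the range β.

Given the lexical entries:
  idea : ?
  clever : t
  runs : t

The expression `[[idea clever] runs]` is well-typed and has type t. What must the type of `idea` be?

⟨t, ⟨t, t⟩⟩

For [[idea clever] runs] to have type t with runs of type t, [idea clever] must be the function: [idea clever] : ⟨t, t⟩.
For [idea clever] to have type ⟨t, t⟩ with clever of type t, idea must be the function: idea : ⟨t, ⟨t, t⟩⟩.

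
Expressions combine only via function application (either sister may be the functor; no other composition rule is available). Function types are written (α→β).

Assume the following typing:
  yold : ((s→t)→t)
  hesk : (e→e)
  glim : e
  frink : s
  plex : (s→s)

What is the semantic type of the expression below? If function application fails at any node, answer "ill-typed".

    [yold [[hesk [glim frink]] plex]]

ill-typed

At [glim frink]: neither e nor s can take the other as argument; the node is ill-typed.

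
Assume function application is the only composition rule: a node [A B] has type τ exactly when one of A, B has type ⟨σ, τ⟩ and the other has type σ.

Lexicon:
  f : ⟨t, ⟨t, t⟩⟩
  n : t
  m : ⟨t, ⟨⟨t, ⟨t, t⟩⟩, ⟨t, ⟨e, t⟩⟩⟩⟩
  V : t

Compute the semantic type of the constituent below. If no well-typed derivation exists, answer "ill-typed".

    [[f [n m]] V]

⟨e, t⟩

[n m]: ⟨t, ⟨⟨t, ⟨t, t⟩⟩, ⟨t, ⟨e, t⟩⟩⟩⟩ applied to t yields ⟨⟨t, ⟨t, t⟩⟩, ⟨t, ⟨e, t⟩⟩⟩.
[f [n m]]: ⟨⟨t, ⟨t, t⟩⟩, ⟨t, ⟨e, t⟩⟩⟩ applied to ⟨t, ⟨t, t⟩⟩ yields ⟨t, ⟨e, t⟩⟩.
[[f [n m]] V]: ⟨t, ⟨e, t⟩⟩ applied to t yields ⟨e, t⟩.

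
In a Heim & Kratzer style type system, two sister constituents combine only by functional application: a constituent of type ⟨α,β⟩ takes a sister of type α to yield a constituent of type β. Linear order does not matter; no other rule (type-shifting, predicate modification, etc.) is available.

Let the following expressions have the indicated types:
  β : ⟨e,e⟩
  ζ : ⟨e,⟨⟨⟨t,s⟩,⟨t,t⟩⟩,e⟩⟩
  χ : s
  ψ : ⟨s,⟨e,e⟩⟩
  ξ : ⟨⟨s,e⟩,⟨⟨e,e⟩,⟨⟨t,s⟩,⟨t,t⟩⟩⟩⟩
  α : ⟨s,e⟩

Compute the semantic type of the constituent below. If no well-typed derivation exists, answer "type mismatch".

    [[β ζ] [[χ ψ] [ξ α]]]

type mismatch

At [β ζ]: neither ⟨e,e⟩ nor ⟨e,⟨⟨⟨t,s⟩,⟨t,t⟩⟩,e⟩⟩ can take the other as argument; the node is ill-typed.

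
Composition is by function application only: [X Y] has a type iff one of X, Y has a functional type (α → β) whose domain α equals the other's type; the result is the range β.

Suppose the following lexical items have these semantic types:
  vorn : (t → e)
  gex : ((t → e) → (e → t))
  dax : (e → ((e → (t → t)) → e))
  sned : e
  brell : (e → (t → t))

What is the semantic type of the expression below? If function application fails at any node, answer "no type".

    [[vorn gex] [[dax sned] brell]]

At [vorn gex], gex : ((t → e) → (e → t)) takes vorn : (t → e), giving (e → t).
At [dax sned], dax : (e → ((e → (t → t)) → e)) takes sned : e, giving ((e → (t → t)) → e).
At [[dax sned] brell], [dax sned] : ((e → (t → t)) → e) takes brell : (e → (t → t)), giving e.
At [[vorn gex] [[dax sned] brell]], [vorn gex] : (e → t) takes [[dax sned] brell] : e, giving t.

t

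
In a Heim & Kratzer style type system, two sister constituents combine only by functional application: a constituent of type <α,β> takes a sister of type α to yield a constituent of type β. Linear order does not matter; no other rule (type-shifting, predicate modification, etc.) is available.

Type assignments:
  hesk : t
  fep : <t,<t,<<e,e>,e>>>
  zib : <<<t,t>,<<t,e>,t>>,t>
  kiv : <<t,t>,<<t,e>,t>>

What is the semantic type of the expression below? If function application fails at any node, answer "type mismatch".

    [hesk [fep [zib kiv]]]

<<e,e>,e>

[zib kiv]: functor zib : <<<t,t>,<<t,e>,t>>,t>, argument kiv : <<t,t>,<<t,e>,t>>; result t.
[fep [zib kiv]]: functor fep : <t,<t,<<e,e>,e>>>, argument [zib kiv] : t; result <t,<<e,e>,e>>.
[hesk [fep [zib kiv]]]: functor [fep [zib kiv]] : <t,<<e,e>,e>>, argument hesk : t; result <<e,e>,e>.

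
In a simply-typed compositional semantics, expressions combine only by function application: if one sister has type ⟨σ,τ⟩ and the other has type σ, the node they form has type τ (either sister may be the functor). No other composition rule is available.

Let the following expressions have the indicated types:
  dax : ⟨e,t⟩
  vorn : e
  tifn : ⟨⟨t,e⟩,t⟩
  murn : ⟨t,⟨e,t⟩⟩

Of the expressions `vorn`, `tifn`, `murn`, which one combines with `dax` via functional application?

vorn

vorn — combines: dax : ⟨e,t⟩ takes vorn : e as argument, giving t.
tifn : ⟨⟨t,e⟩,t⟩ — no; dax wants e, and tifn wants ⟨t,e⟩.
murn : ⟨t,⟨e,t⟩⟩ — no; dax wants e, and murn wants t.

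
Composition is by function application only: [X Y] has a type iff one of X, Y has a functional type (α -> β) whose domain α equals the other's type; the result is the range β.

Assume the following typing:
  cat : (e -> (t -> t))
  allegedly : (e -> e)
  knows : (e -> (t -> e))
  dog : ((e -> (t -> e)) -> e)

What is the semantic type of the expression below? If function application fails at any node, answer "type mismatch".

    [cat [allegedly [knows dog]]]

At [knows dog], dog : ((e -> (t -> e)) -> e) takes knows : (e -> (t -> e)), giving e.
At [allegedly [knows dog]], allegedly : (e -> e) takes [knows dog] : e, giving e.
At [cat [allegedly [knows dog]]], cat : (e -> (t -> t)) takes [allegedly [knows dog]] : e, giving (t -> t).

(t -> t)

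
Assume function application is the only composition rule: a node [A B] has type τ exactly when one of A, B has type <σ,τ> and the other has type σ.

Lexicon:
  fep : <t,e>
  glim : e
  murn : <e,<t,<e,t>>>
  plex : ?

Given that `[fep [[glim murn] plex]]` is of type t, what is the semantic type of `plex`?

[fep [[glim murn] plex]] is required to be t. fep : <t,e> cannot yield t as functor, so [[glim murn] plex] : <<t,e>,t>.
[[glim murn] plex] is required to be <<t,e>,t>. [glim murn] : <t,<e,t>> cannot yield <<t,e>,t> as functor, so plex : <<t,<e,t>>,<<t,e>,t>>.

<<t,<e,t>>,<<t,e>,t>>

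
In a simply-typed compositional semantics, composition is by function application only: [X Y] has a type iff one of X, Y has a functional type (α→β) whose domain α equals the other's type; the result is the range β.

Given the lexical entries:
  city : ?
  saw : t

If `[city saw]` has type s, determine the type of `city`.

[city saw] is required to be s. saw : t cannot yield s as functor, so city : (t→s).

(t→s)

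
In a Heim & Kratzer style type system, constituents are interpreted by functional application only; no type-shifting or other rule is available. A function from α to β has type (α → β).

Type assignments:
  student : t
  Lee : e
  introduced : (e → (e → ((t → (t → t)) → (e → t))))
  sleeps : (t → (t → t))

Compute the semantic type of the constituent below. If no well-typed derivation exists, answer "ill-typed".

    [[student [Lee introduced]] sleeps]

ill-typed

[Lee introduced]: introduced is (e → (e → ((t → (t → t)) → (e → t)))), Lee is e; result (e → ((t → (t → t)) → (e → t))).
[student [Lee introduced]]: t and (e → ((t → (t → t)) → (e → t))) cannot combine by function application — type clash.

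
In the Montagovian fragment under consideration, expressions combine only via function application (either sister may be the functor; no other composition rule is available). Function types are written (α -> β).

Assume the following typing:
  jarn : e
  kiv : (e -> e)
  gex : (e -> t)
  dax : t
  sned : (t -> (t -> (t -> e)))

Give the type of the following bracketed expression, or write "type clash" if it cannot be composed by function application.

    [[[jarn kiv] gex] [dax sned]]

[jarn kiv] — kiv of type (e -> e) combines with jarn of type e: type e.
[[jarn kiv] gex] — gex of type (e -> t) combines with [jarn kiv] of type e: type t.
[dax sned] — sned of type (t -> (t -> (t -> e))) combines with dax of type t: type (t -> (t -> e)).
[[[jarn kiv] gex] [dax sned]] — [dax sned] of type (t -> (t -> e)) combines with [[jarn kiv] gex] of type t: type (t -> e).

(t -> e)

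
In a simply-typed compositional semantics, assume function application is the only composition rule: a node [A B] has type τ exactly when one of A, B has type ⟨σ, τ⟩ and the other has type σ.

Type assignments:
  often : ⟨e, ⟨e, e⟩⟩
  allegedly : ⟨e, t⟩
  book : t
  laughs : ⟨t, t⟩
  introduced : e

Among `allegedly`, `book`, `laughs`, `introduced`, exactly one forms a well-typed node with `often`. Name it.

introduced

allegedly : ⟨e, t⟩ — neither side's domain matches the other.
book : t — neither side's domain matches the other.
laughs : ⟨t, t⟩ — neither side's domain matches the other.
introduced — combines: often : ⟨e, ⟨e, e⟩⟩ takes introduced : e as argument, giving ⟨e, e⟩.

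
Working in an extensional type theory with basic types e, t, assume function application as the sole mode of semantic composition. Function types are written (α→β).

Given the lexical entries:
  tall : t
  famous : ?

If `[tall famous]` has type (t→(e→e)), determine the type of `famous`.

At [tall famous] (required: (t→(e→e))): tall is t, which is not a function with range (t→(e→e)); hence famous is the functor — type (t→(t→(e→e))).

(t→(t→(e→e)))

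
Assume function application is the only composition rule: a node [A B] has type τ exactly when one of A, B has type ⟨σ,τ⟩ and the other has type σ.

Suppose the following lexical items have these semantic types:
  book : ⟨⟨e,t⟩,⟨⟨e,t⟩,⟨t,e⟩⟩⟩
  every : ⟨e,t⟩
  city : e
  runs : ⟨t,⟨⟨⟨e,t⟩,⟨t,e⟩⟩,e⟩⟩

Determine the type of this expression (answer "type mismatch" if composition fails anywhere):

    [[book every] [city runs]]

At [book every], book : ⟨⟨e,t⟩,⟨⟨e,t⟩,⟨t,e⟩⟩⟩ takes every : ⟨e,t⟩, giving ⟨⟨e,t⟩,⟨t,e⟩⟩.
[city runs]: e with ⟨t,⟨⟨⟨e,t⟩,⟨t,e⟩⟩,e⟩⟩ — neither is a function whose domain matches the other; composition fails here.

type mismatch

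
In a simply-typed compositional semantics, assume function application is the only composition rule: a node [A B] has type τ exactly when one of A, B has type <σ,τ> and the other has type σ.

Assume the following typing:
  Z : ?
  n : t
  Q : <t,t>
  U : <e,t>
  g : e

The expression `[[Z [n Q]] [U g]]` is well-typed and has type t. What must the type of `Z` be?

At [[Z [n Q]] [U g]] (required: t): [U g] is t, which is not a function with range t; hence [Z [n Q]] is the functor — type <t,t>.
At [Z [n Q]] (required: <t,t>): [n Q] is t, which is not a function with range <t,t>; hence Z is the functor — type <t,<t,t>>.

<t,<t,t>>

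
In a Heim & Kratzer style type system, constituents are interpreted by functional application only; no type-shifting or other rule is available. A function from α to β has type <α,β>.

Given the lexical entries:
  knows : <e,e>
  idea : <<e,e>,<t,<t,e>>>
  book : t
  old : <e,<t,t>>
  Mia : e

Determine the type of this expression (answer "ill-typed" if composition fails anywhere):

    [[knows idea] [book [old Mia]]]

[knows idea]: <<e,e>,<t,<t,e>>> applied to <e,e> yields <t,<t,e>>.
[old Mia]: <e,<t,t>> applied to e yields <t,t>.
[book [old Mia]]: <t,t> applied to t yields t.
[[knows idea] [book [old Mia]]]: <t,<t,e>> applied to t yields <t,e>.

<t,e>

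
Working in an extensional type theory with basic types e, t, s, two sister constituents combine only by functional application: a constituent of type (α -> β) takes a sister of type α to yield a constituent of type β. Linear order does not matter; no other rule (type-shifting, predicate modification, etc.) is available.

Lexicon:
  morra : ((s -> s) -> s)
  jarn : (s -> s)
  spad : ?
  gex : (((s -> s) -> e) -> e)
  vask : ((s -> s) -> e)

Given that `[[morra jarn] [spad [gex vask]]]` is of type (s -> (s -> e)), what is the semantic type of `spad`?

(e -> (s -> (s -> (s -> e))))

[[morra jarn] [spad [gex vask]]] is required to be (s -> (s -> e)). [morra jarn] : s cannot yield (s -> (s -> e)) as functor, so [spad [gex vask]] : (s -> (s -> (s -> e))).
[spad [gex vask]] is required to be (s -> (s -> (s -> e))). [gex vask] : e cannot yield (s -> (s -> (s -> e))) as functor, so spad : (e -> (s -> (s -> (s -> e)))).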